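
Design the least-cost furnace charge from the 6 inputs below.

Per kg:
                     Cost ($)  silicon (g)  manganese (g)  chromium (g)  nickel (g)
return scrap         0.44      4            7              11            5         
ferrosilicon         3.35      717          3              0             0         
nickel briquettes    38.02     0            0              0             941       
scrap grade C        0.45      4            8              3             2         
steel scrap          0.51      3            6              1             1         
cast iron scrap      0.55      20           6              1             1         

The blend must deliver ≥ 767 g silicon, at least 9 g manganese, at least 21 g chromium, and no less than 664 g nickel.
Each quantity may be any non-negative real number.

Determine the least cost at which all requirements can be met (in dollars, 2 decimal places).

This is a linear program. Let x1 = kg of return scrap, x2 = kg of ferrosilicon, x3 = kg of nickel briquettes, x4 = kg of scrap grade C, x5 = kg of steel scrap, x6 = kg of cast iron scrap.
Minimize 0.44x1 + 3.35x2 + 38.02x3 + 0.45x4 + 0.51x5 + 0.55x6 s.t.:
  4x1 + 717x2 + 4x4 + 3x5 + 20x6 ≥ 767   (silicon)
  7x1 + 3x2 + 8x4 + 6x5 + 6x6 ≥ 9   (manganese)
  11x1 + 3x4 + 1x5 + 1x6 ≥ 21   (chromium)
  5x1 + 941x3 + 2x4 + 1x5 + 1x6 ≥ 664   (nickel)
  x1, x2, x3, x4, x5, x6 ≥ 0.
At the optimum only return scrap, ferrosilicon, nickel briquettes are positive (scrap grade C, steel scrap, cast iron scrap = 0). Binding constraints: silicon, chromium, nickel.
Solving gives x1 = 1.909, x2 = 1.059, x3 = 0.6955.
Hence cost = 0.44·1.909 + 3.35·1.059 + 38.02·0.6955 = $30.8305.

$30.83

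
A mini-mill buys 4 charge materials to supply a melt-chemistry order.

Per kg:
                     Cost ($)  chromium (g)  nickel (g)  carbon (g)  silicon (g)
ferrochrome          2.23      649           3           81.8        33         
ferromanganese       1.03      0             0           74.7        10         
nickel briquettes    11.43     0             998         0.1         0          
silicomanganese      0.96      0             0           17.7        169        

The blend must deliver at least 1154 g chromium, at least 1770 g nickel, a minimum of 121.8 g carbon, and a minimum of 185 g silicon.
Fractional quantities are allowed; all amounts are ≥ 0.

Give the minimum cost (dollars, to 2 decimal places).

$24.89

This is a linear program. Let x1 = kg of ferrochrome, x2 = kg of ferromanganese, x3 = kg of nickel briquettes, x4 = kg of silicomanganese.
min 2.23x1 + 1.03x2 + 11.43x3 + 0.96x4 subject to:
  649x1 ≥ 1154   (chromium)
  3x1 + 998x3 ≥ 1770   (nickel)
  81.8x1 + 74.7x2 + 0.1x3 + 17.7x4 ≥ 121.8   (carbon)
  33x1 + 10x2 + 169x4 ≥ 185   (silicon)
  x1, x2, x3, x4 ≥ 0.
At the optimum only ferrochrome, nickel briquettes, silicomanganese are positive (ferromanganese = 0). There the chromium, nickel, silicon constraints are tight.
Solving gives x1 = 1.778, x3 = 1.768, x4 = 0.7475.
Objective = 2.23·1.778 + 11.43·1.768 + 0.96·0.7475 = 24.8908.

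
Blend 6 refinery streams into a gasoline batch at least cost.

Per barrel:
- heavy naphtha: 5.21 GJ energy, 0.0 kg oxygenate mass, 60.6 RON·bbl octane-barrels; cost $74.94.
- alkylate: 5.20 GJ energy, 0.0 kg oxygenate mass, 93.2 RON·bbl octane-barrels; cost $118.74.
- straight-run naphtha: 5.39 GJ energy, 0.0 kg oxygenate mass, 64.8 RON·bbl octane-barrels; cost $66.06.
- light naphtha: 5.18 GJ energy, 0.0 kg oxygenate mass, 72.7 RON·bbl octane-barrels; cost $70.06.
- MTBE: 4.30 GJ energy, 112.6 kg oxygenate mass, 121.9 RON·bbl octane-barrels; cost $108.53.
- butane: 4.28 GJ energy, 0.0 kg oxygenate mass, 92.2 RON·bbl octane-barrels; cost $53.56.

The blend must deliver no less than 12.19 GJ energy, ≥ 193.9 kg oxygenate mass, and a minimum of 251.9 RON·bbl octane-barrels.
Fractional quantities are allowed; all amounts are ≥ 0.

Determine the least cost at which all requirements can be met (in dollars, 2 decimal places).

$245.54

Let x1 = barrels of heavy naphtha, x2 = barrels of alkylate, x3 = barrels of straight-run naphtha, x4 = barrels of light naphtha, x5 = barrels of MTBE, x6 = barrels of butane.
Minimize 74.94x1 + 118.74x2 + 66.06x3 + 70.06x4 + 108.53x5 + 53.56x6 with:
  5.21x1 + 5.2x2 + 5.39x3 + 5.18x4 + 4.3x5 + 4.28x6 ≥ 12.19   (energy)
  112.6x5 ≥ 193.9   (oxygenate mass)
  60.6x1 + 93.2x2 + 64.8x3 + 72.7x4 + 121.9x5 + 92.2x6 ≥ 251.9   (octane-barrels)
  x1, x2, x3, x4, x5, x6 ≥ 0.
At the optimum only straight-run naphtha, MTBE are positive (heavy naphtha, alkylate, light naphtha, butane = 0). There the energy and oxygenate mass constraints are tight.
That vertex is x3 = 0.8878, x5 = 1.722.
Cost = 66.06·0.8878 + 108.53·1.722 = 245.5367.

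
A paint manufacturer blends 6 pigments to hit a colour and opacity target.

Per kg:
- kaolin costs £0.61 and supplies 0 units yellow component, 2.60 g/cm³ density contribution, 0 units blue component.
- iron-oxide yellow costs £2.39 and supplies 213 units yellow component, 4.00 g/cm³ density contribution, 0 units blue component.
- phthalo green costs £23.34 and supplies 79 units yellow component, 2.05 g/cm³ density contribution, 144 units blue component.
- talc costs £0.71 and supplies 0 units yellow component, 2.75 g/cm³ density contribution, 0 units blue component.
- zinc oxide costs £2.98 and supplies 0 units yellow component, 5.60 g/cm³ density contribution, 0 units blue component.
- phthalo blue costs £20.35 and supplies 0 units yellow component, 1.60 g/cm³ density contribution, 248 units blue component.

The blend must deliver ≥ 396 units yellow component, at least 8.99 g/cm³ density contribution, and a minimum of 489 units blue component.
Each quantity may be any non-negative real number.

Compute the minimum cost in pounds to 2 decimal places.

Let x1 = kg of kaolin, x2 = kg of iron-oxide yellow, x3 = kg of phthalo green, x4 = kg of talc, x5 = kg of zinc oxide, x6 = kg of phthalo blue.
Minimize 0.61x1 + 2.39x2 + 23.34x3 + 0.71x4 + 2.98x5 + 20.35x6 subject to:
  213x2 + 79x3 ≥ 396   (yellow component)
  2.6x1 + 4x2 + 2.05x3 + 2.75x4 + 5.6x5 + 1.6x6 ≥ 8.99   (density contribution)
  144x3 + 248x6 ≥ 489   (blue component)
  x1, x2, x3, x4, x5, x6 ≥ 0.
The optimal basis is {iron-oxide yellow, phthalo blue}; kaolin, phthalo green, talc, zinc oxide drop out. The yellow component and blue component requirements are met with equality.
So iron-oxide yellow = 1.859 kg, phthalo blue = 1.972 kg.
Total cost: 2.39·1.859 + 20.35·1.972 = 44.5732.

£44.57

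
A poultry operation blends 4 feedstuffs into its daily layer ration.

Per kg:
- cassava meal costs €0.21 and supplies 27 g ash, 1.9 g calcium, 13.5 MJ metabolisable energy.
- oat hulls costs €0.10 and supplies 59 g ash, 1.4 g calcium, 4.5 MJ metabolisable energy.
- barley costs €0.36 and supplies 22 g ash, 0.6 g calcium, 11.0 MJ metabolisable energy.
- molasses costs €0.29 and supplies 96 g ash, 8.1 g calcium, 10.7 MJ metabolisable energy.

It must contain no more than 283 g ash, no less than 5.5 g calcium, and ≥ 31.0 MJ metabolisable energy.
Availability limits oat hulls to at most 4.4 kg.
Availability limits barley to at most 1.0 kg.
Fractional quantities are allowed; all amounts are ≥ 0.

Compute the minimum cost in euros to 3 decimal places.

Treat it as an LP. Let x1 = kg of cassava meal, x2 = kg of oat hulls, x3 = kg of barley, x4 = kg of molasses.
Minimize 0.21x1 + 0.1x2 + 0.36x3 + 0.29x4 subject to:
  27x1 + 59x2 + 22x3 + 96x4 ≤ 283   (ash)
  1.9x1 + 1.4x2 + 0.6x3 + 8.1x4 ≥ 5.5   (calcium)
  13.5x1 + 4.5x2 + 11x3 + 10.7x4 ≥ 31   (metabolisable energy)
  x2 ≤ 4.4
  x3 ≤ 1
  x1, x2, x3, x4 ≥ 0.
The minimum-cost mix takes nothing from oat hulls, barley — only cassava meal, molasses. There the calcium and metabolisable energy constraints are tight.
Solving gives x1 = 2.16, x4 = 0.1724.
Hence cost = 0.21·2.16 + 0.29·0.1724 = €0.50360.

€0.504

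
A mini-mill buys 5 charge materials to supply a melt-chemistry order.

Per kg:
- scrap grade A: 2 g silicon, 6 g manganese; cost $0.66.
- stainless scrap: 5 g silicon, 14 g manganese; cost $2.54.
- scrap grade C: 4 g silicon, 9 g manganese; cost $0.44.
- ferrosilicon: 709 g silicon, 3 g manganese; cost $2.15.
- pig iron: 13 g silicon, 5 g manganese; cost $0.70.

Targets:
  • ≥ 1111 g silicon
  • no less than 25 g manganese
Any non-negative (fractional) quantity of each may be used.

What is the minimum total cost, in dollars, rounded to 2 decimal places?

$4.34

This is a linear program. Let x1 = kg of scrap grade A, x2 = kg of stainless scrap, x3 = kg of scrap grade C, x4 = kg of ferrosilicon, x5 = kg of pig iron.
min 0.66x1 + 2.54x2 + 0.44x3 + 2.15x4 + 0.7x5 subject to:
  2x1 + 5x2 + 4x3 + 709x4 + 13x5 ≥ 1111   (silicon)
  6x1 + 14x2 + 9x3 + 3x4 + 5x5 ≥ 25   (manganese)
  x1, x2, x3, x4, x5 ≥ 0.
The cheapest feasible vertex uses only scrap grade C, ferrosilicon; scrap grade A, stainless scrap, pig iron are not used. Binding constraints: silicon and manganese.
Solving gives x3 = 2.26, x4 = 1.554.
Total cost: 0.44·2.26 + 2.15·1.554 = 4.3355.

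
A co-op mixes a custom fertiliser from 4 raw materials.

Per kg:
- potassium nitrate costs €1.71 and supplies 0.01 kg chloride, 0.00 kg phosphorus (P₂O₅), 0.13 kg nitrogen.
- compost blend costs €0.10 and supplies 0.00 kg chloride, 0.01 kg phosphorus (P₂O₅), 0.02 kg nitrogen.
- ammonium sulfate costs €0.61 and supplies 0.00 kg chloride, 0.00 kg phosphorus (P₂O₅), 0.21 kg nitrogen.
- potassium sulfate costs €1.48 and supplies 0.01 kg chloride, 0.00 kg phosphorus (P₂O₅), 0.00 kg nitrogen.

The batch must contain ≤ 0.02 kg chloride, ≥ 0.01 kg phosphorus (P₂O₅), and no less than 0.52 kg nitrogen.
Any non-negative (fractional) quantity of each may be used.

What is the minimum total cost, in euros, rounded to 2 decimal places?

Let x1 = kg of potassium nitrate, x2 = kg of compost blend, x3 = kg of ammonium sulfate, x4 = kg of potassium sulfate.
Minimize 1.71x1 + 0.1x2 + 0.61x3 + 1.48x4 subject to:
  0.01x1 + 0.01x4 ≤ 0.02   (chloride)
  0.01x2 ≥ 0.01   (phosphorus (P₂O₅))
  0.13x1 + 0.02x2 + 0.21x3 ≥ 0.52   (nitrogen)
  x1, x2, x3, x4 ≥ 0.
The cheapest feasible vertex uses only compost blend, ammonium sulfate; potassium nitrate, potassium sulfate are not used. Binding constraints: phosphorus (P₂O₅) and nitrogen.
So compost blend = 1 kg, ammonium sulfate = 2.381 kg.
Objective = 0.1·1 + 0.61·2.381 = 1.5524.

€1.55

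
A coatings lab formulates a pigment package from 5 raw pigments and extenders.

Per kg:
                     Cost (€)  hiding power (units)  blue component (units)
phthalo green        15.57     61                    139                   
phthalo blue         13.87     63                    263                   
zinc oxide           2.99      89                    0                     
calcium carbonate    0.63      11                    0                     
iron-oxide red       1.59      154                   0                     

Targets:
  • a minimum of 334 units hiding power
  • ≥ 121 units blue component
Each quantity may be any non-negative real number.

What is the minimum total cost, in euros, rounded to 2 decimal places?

€9.53

Treat it as an LP. Let x1 = kg of phthalo green, x2 = kg of phthalo blue, x3 = kg of zinc oxide, x4 = kg of calcium carbonate, x5 = kg of iron-oxide red.
Minimise 15.57x1 + 13.87x2 + 2.99x3 + 0.63x4 + 1.59x5 s.t.:
  61x1 + 63x2 + 89x3 + 11x4 + 154x5 ≥ 334   (hiding power)
  139x1 + 263x2 ≥ 121   (blue component)
  x1, x2, x3, x4, x5 ≥ 0.
At the optimum only phthalo blue, iron-oxide red are positive (phthalo green, zinc oxide, calcium carbonate = 0). Binding constraints: hiding power and blue component.
So phthalo blue = 0.4601 kg, iron-oxide red = 1.981 kg.
Total cost: 13.87·0.4601 + 1.59·1.981 = 9.5314.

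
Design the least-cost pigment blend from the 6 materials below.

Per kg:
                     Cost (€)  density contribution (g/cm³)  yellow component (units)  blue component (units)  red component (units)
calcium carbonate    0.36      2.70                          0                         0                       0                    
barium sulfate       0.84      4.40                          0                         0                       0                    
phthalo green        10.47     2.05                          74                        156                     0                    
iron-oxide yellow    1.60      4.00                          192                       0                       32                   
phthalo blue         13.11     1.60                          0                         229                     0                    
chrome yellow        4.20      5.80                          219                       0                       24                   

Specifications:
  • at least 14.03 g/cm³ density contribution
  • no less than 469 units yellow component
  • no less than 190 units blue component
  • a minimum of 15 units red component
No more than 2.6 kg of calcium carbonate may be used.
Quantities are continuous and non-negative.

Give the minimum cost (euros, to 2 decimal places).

€15.18

Let x1 = kg of calcium carbonate, x2 = kg of barium sulfate, x3 = kg of phthalo green, x4 = kg of iron-oxide yellow, x5 = kg of phthalo blue, x6 = kg of chrome yellow.
Minimise 0.36x1 + 0.84x2 + 10.47x3 + 1.6x4 + 13.11x5 + 4.2x6 s.t.:
  2.7x1 + 4.4x2 + 2.05x3 + 4x4 + 1.6x5 + 5.8x6 ≥ 14.03   (density contribution)
  74x3 + 192x4 + 219x6 ≥ 469   (yellow component)
  156x3 + 229x5 ≥ 190   (blue component)
  32x4 + 24x6 ≥ 15   (red component)
  x1 ≤ 2.6
  x1, x2, x3, x4, x5, x6 ≥ 0.
The minimum-cost mix takes nothing from barium sulfate, phthalo green, chrome yellow — only calcium carbonate, iron-oxide yellow, phthalo blue. Binding constraints: density contribution, yellow component, blue component.
So calcium carbonate = 1.086 kg, iron-oxide yellow = 2.443 kg, phthalo blue = 0.8297 kg.
Total cost: 0.36·1.086 + 1.6·2.443 + 13.11·0.8297 = 15.1771.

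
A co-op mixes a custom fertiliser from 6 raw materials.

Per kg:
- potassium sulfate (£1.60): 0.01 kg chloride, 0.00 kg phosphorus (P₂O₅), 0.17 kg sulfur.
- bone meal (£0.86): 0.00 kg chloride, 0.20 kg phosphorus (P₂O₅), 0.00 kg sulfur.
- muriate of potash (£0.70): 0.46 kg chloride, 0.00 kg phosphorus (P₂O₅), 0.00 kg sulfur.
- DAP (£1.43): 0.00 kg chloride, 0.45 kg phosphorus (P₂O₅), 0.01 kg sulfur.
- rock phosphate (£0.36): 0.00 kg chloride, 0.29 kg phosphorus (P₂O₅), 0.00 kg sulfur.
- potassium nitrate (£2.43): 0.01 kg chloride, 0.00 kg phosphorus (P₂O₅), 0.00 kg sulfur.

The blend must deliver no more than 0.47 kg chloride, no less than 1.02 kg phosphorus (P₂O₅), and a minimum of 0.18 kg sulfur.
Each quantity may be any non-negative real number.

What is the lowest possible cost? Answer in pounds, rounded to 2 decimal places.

This is a linear program. Let x1 = kg of potassium sulfate, x2 = kg of bone meal, x3 = kg of muriate of potash, x4 = kg of DAP, x5 = kg of rock phosphate, x6 = kg of potassium nitrate.
Minimise 1.6x1 + 0.86x2 + 0.7x3 + 1.43x4 + 0.36x5 + 2.43x6 with:
  0.01x1 + 0.46x3 + 0.01x6 ≤ 0.47   (chloride)
  0.2x2 + 0.45x4 + 0.29x5 ≥ 1.02   (phosphorus (P₂O₅))
  0.17x1 + 0.01x4 ≥ 0.18   (sulfur)
  x1, x2, x3, x4, x5, x6 ≥ 0.
The cheapest feasible vertex uses only potassium sulfate, rock phosphate; bone meal, muriate of potash, DAP, potassium nitrate are not used. There the phosphorus (P₂O₅) and sulfur constraints are tight.
Optimal quantities: potassium sulfate = 1.059 kg, rock phosphate = 3.517 kg.
Cost = 1.6·1.059 + 0.36·3.517 = 2.9605.

£2.96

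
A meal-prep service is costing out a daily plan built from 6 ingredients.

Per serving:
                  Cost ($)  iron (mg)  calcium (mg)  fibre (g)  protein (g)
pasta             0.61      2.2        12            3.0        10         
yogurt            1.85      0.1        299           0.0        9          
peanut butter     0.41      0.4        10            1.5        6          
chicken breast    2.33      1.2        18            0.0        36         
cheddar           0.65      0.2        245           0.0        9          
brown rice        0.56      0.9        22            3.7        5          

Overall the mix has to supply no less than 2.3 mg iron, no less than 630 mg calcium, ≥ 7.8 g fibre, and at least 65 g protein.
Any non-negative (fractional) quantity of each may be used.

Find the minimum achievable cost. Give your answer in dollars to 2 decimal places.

$4.20

Set it up as a linear program. Let x1 = servings of pasta, x2 = servings of yogurt, x3 = servings of peanut butter, x4 = servings of chicken breast, x5 = servings of cheddar, x6 = servings of brown rice.
min 0.61x1 + 1.85x2 + 0.41x3 + 2.33x4 + 0.65x5 + 0.56x6 subject to:
  2.2x1 + 0.1x2 + 0.4x3 + 1.2x4 + 0.2x5 + 0.9x6 ≥ 2.3   (iron)
  12x1 + 299x2 + 10x3 + 18x4 + 245x5 + 22x6 ≥ 630   (calcium)
  3x1 + 1.5x3 + 3.7x6 ≥ 7.8   (fibre)
  10x1 + 9x2 + 6x3 + 36x4 + 9x5 + 5x6 ≥ 65   (protein)
  x1, x2, x3, x4, x5, x6 ≥ 0.
At the optimum only pasta, cheddar are positive (yogurt, peanut butter, chicken breast, brown rice = 0). The calcium and protein requirements are met with equality.
So pasta = 4.379 servings, cheddar = 2.357 servings.
Total cost: 0.61·4.379 + 0.65·2.357 = 4.2032.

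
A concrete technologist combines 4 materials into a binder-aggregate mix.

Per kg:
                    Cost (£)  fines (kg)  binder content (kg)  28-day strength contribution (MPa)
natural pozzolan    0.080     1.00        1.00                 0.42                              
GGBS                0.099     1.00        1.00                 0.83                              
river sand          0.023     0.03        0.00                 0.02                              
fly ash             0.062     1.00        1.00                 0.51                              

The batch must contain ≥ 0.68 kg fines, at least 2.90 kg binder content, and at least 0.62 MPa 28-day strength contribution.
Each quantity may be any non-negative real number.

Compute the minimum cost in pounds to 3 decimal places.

£0.180

Let x1 = kg of natural pozzolan, x2 = kg of GGBS, x3 = kg of river sand, x4 = kg of fly ash.
min 0.08x1 + 0.099x2 + 0.023x3 + 0.062x4 subject to:
  1x1 + 1x2 + 0.03x3 + 1x4 ≥ 0.68   (fines)
  1x1 + 1x2 + 1x4 ≥ 2.9   (binder content)
  0.42x1 + 0.83x2 + 0.02x3 + 0.51x4 ≥ 0.62   (28-day strength contribution)
  x1, x2, x3, x4 ≥ 0.
The optimal basis is {fly ash}; natural pozzolan, GGBS, river sand drop out. There the binder content constraint is tight.
So fly ash = 2.9 kg.
Hence cost = 0.062·2.9 = £0.17980.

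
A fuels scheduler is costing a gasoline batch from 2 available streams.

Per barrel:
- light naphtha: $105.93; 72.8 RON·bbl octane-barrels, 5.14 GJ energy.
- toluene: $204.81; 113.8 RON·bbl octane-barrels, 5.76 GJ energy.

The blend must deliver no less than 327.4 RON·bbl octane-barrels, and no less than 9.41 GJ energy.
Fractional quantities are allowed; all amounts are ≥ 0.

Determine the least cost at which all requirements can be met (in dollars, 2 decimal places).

$476.39

Let x1 = barrels of light naphtha, x2 = barrels of toluene.
Minimise 105.93x1 + 204.81x2 subject to:
  72.8x1 + 113.8x2 ≥ 327.4   (octane-barrels)
  5.14x1 + 5.76x2 ≥ 9.41   (energy)
  x1, x2 ≥ 0.
At the optimum only light naphtha is positive (toluene = 0). There the octane-barrels constraint is tight.
That vertex is x1 = 4.49725.
Hence cost = 105.93·4.49725 = $476.3937.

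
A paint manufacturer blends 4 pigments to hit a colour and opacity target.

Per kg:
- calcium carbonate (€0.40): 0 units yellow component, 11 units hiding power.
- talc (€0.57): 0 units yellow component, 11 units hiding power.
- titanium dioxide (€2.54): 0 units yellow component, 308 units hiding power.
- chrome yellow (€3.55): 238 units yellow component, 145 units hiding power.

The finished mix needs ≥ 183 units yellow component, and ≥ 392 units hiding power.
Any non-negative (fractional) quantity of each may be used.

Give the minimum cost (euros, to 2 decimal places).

This is a linear program. Let x1 = kg of calcium carbonate, x2 = kg of talc, x3 = kg of titanium dioxide, x4 = kg of chrome yellow.
Minimise 0.4x1 + 0.57x2 + 2.54x3 + 3.55x4 s.t.:
  238x4 ≥ 183   (yellow component)
  11x1 + 11x2 + 308x3 + 145x4 ≥ 392   (hiding power)
  x1, x2, x3, x4 ≥ 0.
At the optimum only titanium dioxide, chrome yellow are positive (calcium carbonate, talc = 0). There the yellow component and hiding power constraints are tight.
So titanium dioxide = 0.9107 kg, chrome yellow = 0.7689 kg.
Hence cost = 2.54·0.9107 + 3.55·0.7689 = €5.0428.

€5.04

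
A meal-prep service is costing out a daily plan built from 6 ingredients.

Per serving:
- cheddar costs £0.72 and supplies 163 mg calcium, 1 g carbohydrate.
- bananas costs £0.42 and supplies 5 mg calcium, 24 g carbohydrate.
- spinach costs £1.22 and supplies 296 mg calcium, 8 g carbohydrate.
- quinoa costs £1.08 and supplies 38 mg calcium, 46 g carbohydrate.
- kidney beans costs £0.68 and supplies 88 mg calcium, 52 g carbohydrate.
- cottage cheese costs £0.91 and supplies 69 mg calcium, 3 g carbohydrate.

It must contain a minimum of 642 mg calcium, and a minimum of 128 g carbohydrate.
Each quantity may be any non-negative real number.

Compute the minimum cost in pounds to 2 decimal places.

Let x1 = servings of cheddar, x2 = servings of bananas, x3 = servings of spinach, x4 = servings of quinoa, x5 = servings of kidney beans, x6 = servings of cottage cheese.
Minimize 0.72x1 + 0.42x2 + 1.22x3 + 1.08x4 + 0.68x5 + 0.91x6 with:
  163x1 + 5x2 + 296x3 + 38x4 + 88x5 + 69x6 ≥ 642   (calcium)
  1x1 + 24x2 + 8x3 + 46x4 + 52x5 + 3x6 ≥ 128   (carbohydrate)
  x1, x2, x3, x4, x5, x6 ≥ 0.
At the optimum only spinach, kidney beans are positive (cheddar, bananas, quinoa, cottage cheese = 0). The calcium and carbohydrate requirements are met with equality.
Optimal quantities: spinach = 1.506 servings, kidney beans = 2.23 servings.
Total cost: 1.22·1.506 + 0.68·2.23 = 3.3537.

£3.35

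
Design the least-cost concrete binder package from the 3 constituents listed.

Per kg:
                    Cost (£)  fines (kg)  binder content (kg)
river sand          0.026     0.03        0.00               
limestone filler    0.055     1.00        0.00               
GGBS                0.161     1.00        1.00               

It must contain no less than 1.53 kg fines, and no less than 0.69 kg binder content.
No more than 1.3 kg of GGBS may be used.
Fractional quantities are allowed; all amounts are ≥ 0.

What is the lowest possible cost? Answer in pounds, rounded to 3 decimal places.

£0.157

This is a linear program. Let x1 = kg of river sand, x2 = kg of limestone filler, x3 = kg of GGBS.
min 0.026x1 + 0.055x2 + 0.161x3 with:
  0.03x1 + 1x2 + 1x3 ≥ 1.53   (fines)
  1x3 ≥ 0.69   (binder content)
  x3 ≤ 1.3
  x1, x2, x3 ≥ 0.
The minimum-cost mix takes nothing from river sand — only limestone filler, GGBS. The fines and binder content requirements are met with equality.
Solving gives x2 = 0.84, x3 = 0.69.
Total cost: 0.055·0.84 + 0.161·0.69 = 0.15729.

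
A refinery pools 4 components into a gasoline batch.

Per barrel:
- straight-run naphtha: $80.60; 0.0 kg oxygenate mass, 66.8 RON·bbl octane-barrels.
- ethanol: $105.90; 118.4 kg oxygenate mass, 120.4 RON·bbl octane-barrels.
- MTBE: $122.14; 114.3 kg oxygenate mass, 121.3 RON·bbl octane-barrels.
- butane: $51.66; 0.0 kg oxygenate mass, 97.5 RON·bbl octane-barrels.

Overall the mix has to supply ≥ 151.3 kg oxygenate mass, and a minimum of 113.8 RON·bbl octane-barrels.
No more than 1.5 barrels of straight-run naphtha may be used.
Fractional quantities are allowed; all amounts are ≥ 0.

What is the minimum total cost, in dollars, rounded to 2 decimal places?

$135.33

Let x1 = barrels of straight-run naphtha, x2 = barrels of ethanol, x3 = barrels of MTBE, x4 = barrels of butane.
min 80.6x1 + 105.9x2 + 122.14x3 + 51.66x4 with:
  118.4x2 + 114.3x3 ≥ 151.3   (oxygenate mass)
  66.8x1 + 120.4x2 + 121.3x3 + 97.5x4 ≥ 113.8   (octane-barrels)
  x1 ≤ 1.5
  x1, x2, x3, x4 ≥ 0.
The cheapest feasible vertex uses only ethanol; straight-run naphtha, MTBE, butane are not used. The oxygenate mass requirement is met with equality.
Optimal quantities: ethanol = 1.2779 barrels.
Cost = 105.9·1.2779 = 135.3296.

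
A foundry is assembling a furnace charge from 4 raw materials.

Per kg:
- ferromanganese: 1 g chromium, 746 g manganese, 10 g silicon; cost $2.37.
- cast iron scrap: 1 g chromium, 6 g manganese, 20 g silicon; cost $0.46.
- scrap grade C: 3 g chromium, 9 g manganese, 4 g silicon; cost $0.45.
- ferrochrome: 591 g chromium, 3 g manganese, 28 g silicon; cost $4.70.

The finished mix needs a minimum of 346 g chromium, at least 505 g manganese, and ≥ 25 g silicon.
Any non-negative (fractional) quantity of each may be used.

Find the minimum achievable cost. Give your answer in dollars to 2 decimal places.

$4.39

Treat it as an LP. Let x1 = kg of ferromanganese, x2 = kg of cast iron scrap, x3 = kg of scrap grade C, x4 = kg of ferrochrome.
Minimize 2.37x1 + 0.46x2 + 0.45x3 + 4.7x4 s.t.:
  1x1 + 1x2 + 3x3 + 591x4 ≥ 346   (chromium)
  746x1 + 6x2 + 9x3 + 3x4 ≥ 505   (manganese)
  10x1 + 20x2 + 4x3 + 28x4 ≥ 25   (silicon)
  x1, x2, x3, x4 ≥ 0.
The optimal basis is {ferromanganese, cast iron scrap, ferrochrome}; scrap grade C drops out. The chromium, manganese, silicon requirements are met with equality.
Optimal quantities: ferromanganese = 0.6738 kg, cast iron scrap = 0.09528 kg, ferrochrome = 0.5841 kg.
Cost = 2.37·0.6738 + 0.46·0.09528 + 4.7·0.5841 = 4.3860.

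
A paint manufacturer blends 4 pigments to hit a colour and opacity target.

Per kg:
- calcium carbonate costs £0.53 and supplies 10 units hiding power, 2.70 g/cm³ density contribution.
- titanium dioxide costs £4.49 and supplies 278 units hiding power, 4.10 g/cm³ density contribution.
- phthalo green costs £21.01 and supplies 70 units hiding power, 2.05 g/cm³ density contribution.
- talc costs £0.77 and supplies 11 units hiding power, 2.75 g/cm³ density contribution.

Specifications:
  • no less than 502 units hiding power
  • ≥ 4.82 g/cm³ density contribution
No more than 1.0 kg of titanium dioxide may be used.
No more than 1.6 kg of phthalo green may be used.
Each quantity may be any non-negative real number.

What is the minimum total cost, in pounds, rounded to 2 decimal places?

Set it up as a linear program. Let x1 = kg of calcium carbonate, x2 = kg of titanium dioxide, x3 = kg of phthalo green, x4 = kg of talc.
min 0.53x1 + 4.49x2 + 21.01x3 + 0.77x4 s.t.:
  10x1 + 278x2 + 70x3 + 11x4 ≥ 502   (hiding power)
  2.7x1 + 4.1x2 + 2.05x3 + 2.75x4 ≥ 4.82   (density contribution)
  x2 ≤ 1
  x3 ≤ 1.6
  x1, x2, x3, x4 ≥ 0.
The optimal basis is {calcium carbonate, titanium dioxide}; phthalo green, talc drop out. Binding constraints: hiding power and the titanium dioxide cap.
Solving gives x1 = 22.4, x2 = 1.
Cost = 0.53·22.4 + 4.49·1 = 16.3620.

£16.36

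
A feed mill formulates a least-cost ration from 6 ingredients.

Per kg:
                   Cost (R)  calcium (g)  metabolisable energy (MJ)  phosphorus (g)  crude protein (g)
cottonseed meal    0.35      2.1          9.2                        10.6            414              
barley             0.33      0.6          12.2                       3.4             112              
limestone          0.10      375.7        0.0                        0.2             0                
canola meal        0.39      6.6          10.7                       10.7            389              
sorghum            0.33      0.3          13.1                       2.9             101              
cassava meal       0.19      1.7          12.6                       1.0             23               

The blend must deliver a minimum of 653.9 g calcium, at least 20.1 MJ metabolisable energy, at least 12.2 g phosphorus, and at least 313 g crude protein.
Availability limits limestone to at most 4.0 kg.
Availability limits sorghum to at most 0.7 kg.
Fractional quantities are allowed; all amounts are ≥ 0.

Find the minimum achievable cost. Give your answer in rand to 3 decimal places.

R0.696

This is a linear program. Let x1 = kg of cottonseed meal, x2 = kg of barley, x3 = kg of limestone, x4 = kg of canola meal, x5 = kg of sorghum, x6 = kg of cassava meal.
Minimize 0.35x1 + 0.33x2 + 0.1x3 + 0.39x4 + 0.33x5 + 0.19x6 s.t.:
  2.1x1 + 0.6x2 + 375.7x3 + 6.6x4 + 0.3x5 + 1.7x6 ≥ 653.9   (calcium)
  9.2x1 + 12.2x2 + 10.7x4 + 13.1x5 + 12.6x6 ≥ 20.1   (metabolisable energy)
  10.6x1 + 3.4x2 + 0.2x3 + 10.7x4 + 2.9x5 + 1x6 ≥ 12.2   (phosphorus)
  414x1 + 112x2 + 389x4 + 101x5 + 23x6 ≥ 313   (crude protein)
  x3 ≤ 4
  x5 ≤ 0.7
  x1, x2, x3, x4, x5, x6 ≥ 0.
The minimum-cost mix takes nothing from barley, canola meal, sorghum — only cottonseed meal, limestone, cassava meal. There the calcium, metabolisable energy, phosphorus constraints are tight.
So cottonseed meal = 1.039 kg, limestone = 1.731 kg, cassava meal = 0.8363 kg.
Cost = 0.35·1.039 + 0.1·1.731 + 0.19·0.8363 = 0.69565.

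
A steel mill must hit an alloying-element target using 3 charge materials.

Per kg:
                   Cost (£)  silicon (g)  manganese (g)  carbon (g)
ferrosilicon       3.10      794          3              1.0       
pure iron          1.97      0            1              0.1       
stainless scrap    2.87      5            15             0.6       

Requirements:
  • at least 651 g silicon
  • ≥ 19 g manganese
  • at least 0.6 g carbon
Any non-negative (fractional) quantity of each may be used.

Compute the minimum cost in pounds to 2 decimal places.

This is a linear program. Let x1 = kg of ferrosilicon, x2 = kg of pure iron, x3 = kg of stainless scrap.
Minimize 3.1x1 + 1.97x2 + 2.87x3 with:
  794x1 + 5x3 ≥ 651   (silicon)
  3x1 + 1x2 + 15x3 ≥ 19   (manganese)
  1x1 + 0.1x2 + 0.6x3 ≥ 0.6   (carbon)
  x1, x2, x3 ≥ 0.
The cheapest feasible vertex uses only ferrosilicon, stainless scrap; pure iron is not used. Binding constraints: silicon and manganese.
Optimal quantities: ferrosilicon = 0.8129 kg, stainless scrap = 1.104 kg.
Cost = 3.1·0.8129 + 2.87·1.104 = 5.6885.

£5.69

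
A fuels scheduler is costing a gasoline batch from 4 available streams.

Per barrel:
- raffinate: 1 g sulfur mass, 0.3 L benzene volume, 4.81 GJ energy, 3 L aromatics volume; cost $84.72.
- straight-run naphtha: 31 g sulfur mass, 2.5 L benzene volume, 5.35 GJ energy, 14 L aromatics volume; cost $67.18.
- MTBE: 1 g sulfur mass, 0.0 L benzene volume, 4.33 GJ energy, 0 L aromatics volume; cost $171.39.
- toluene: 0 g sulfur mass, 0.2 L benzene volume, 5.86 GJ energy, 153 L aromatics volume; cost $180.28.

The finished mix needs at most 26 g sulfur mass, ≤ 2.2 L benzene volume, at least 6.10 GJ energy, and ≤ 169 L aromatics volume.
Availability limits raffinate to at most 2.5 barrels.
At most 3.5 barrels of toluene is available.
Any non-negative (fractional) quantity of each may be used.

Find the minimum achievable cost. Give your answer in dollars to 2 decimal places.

$85.06

This is a linear program. Let x1 = barrels of raffinate, x2 = barrels of straight-run naphtha, x3 = barrels of MTBE, x4 = barrels of toluene.
Minimize 84.72x1 + 67.18x2 + 171.39x3 + 180.28x4 with:
  1x1 + 31x2 + 1x3 ≤ 26   (sulfur mass)
  0.3x1 + 2.5x2 + 0.2x4 ≤ 2.2   (benzene volume)
  4.81x1 + 5.35x2 + 4.33x3 + 5.86x4 ≥ 6.1   (energy)
  3x1 + 14x2 + 153x4 ≤ 169   (aromatics volume)
  x1 ≤ 2.5
  x4 ≤ 3.5
  x1, x2, x3, x4 ≥ 0.
The minimum-cost mix takes nothing from MTBE, toluene — only raffinate, straight-run naphtha. There the sulfur mass and energy constraints are tight.
So raffinate = 0.3478 barrels, straight-run naphtha = 0.8275 barrels.
Objective = 84.72·0.3478 + 67.18·0.8275 = 85.0571.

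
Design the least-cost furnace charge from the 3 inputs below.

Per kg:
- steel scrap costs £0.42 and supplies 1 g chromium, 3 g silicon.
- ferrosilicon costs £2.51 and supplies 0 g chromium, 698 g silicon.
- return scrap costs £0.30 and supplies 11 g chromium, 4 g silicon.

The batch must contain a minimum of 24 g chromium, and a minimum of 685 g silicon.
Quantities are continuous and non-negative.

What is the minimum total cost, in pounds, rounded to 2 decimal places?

£3.09

Let x1 = kg of steel scrap, x2 = kg of ferrosilicon, x3 = kg of return scrap.
Minimise 0.42x1 + 2.51x2 + 0.3x3 subject to:
  1x1 + 11x3 ≥ 24   (chromium)
  3x1 + 698x2 + 4x3 ≥ 685   (silicon)
  x1, x2, x3 ≥ 0.
The minimum-cost mix takes nothing from steel scrap — only ferrosilicon, return scrap. Binding constraints: chromium and silicon.
So ferrosilicon = 0.9689 kg, return scrap = 2.182 kg.
Total cost: 2.51·0.9689 + 0.3·2.182 = 3.0865.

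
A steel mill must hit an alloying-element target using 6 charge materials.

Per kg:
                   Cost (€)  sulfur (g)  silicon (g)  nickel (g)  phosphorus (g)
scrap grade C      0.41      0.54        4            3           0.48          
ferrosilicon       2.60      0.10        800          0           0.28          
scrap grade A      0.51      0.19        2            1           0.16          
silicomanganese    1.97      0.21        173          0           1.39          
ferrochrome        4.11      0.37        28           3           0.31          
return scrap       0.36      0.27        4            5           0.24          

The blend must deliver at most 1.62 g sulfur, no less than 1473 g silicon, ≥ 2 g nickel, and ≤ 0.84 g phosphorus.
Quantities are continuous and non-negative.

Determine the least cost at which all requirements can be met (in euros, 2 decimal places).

€4.93

Treat it as an LP. Let x1 = kg of scrap grade C, x2 = kg of ferrosilicon, x3 = kg of scrap grade A, x4 = kg of silicomanganese, x5 = kg of ferrochrome, x6 = kg of return scrap.
min 0.41x1 + 2.6x2 + 0.51x3 + 1.97x4 + 4.11x5 + 0.36x6 with:
  0.54x1 + 0.1x2 + 0.19x3 + 0.21x4 + 0.37x5 + 0.27x6 ≤ 1.62   (sulfur)
  4x1 + 800x2 + 2x3 + 173x4 + 28x5 + 4x6 ≥ 1473   (silicon)
  3x1 + 1x3 + 3x5 + 5x6 ≥ 2   (nickel)
  0.48x1 + 0.28x2 + 0.16x3 + 1.39x4 + 0.31x5 + 0.24x6 ≤ 0.84   (phosphorus)
  x1, x2, x3, x4, x5, x6 ≥ 0.
The cheapest feasible vertex uses only ferrosilicon, return scrap; scrap grade C, scrap grade A, silicomanganese, ferrochrome are not used. Binding constraints: silicon and nickel.
Optimal quantities: ferrosilicon = 1.839 kg, return scrap = 0.4 kg.
Total cost: 2.6·1.839 + 0.36·0.4 = 4.9254.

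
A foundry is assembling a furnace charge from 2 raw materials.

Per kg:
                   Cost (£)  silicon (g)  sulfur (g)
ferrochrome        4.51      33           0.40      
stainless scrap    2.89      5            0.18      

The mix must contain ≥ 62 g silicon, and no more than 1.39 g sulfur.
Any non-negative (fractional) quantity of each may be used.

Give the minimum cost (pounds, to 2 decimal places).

This is a linear program. Let x1 = kg of ferrochrome, x2 = kg of stainless scrap.
Minimise 4.51x1 + 2.89x2 s.t.:
  33x1 + 5x2 ≥ 62   (silicon)
  0.4x1 + 0.18x2 ≤ 1.39   (sulfur)
  x1, x2 ≥ 0.
The minimum-cost mix takes nothing from stainless scrap — only ferrochrome. The silicon requirement is met with equality.
Solving gives x1 = 1.879.
Hence cost = 4.51·1.879 = £8.4743.

£8.47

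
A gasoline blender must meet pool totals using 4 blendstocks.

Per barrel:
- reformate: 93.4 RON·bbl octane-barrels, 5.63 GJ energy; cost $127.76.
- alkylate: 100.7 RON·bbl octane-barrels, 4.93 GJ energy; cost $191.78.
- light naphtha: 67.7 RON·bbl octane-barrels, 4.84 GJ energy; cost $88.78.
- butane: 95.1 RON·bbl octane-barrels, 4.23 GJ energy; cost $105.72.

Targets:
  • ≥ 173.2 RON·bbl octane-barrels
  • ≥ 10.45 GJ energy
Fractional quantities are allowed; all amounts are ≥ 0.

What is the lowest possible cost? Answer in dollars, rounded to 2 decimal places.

$212.84

Treat it as an LP. Let x1 = barrels of reformate, x2 = barrels of alkylate, x3 = barrels of light naphtha, x4 = barrels of butane.
Minimise 127.76x1 + 191.78x2 + 88.78x3 + 105.72x4 with:
  93.4x1 + 100.7x2 + 67.7x3 + 95.1x4 ≥ 173.2   (octane-barrels)
  5.63x1 + 4.93x2 + 4.84x3 + 4.23x4 ≥ 10.45   (energy)
  x1, x2, x3, x4 ≥ 0.
The minimum-cost mix takes nothing from reformate, alkylate — only light naphtha, butane. There the octane-barrels and energy constraints are tight.
Optimal quantities: light naphtha = 1.50166 barrels, butane = 0.752232 barrels.
Objective = 88.78·1.50166 + 105.72·0.752232 = 212.8433.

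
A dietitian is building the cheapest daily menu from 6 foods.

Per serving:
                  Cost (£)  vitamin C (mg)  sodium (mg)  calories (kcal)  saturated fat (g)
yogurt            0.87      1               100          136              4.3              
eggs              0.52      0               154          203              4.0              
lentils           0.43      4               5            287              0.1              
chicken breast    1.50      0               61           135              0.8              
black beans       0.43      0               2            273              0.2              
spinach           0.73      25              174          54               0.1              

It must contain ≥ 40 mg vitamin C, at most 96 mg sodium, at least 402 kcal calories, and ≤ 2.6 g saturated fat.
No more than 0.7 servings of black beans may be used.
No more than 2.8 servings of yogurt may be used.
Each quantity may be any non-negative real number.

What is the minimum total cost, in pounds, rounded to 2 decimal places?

£3.67

Treat it as an LP. Let x1 = servings of yogurt, x2 = servings of eggs, x3 = servings of lentils, x4 = servings of chicken breast, x5 = servings of black beans, x6 = servings of spinach.
Minimize 0.87x1 + 0.52x2 + 0.43x3 + 1.5x4 + 0.43x5 + 0.73x6 with:
  1x1 + 4x3 + 25x6 ≥ 40   (vitamin C)
  100x1 + 154x2 + 5x3 + 61x4 + 2x5 + 174x6 ≤ 96   (sodium)
  136x1 + 203x2 + 287x3 + 135x4 + 273x5 + 54x6 ≥ 402   (calories)
  4.3x1 + 4x2 + 0.1x3 + 0.8x4 + 0.2x5 + 0.1x6 ≤ 2.6   (saturated fat)
  x5 ≤ 0.7
  x1 ≤ 2.8
  x1, x2, x3, x4, x5, x6 ≥ 0.
At the optimum only lentils, spinach are positive (yogurt, eggs, chicken breast, black beans = 0). The vitamin C and sodium requirements are met with equality.
Solving gives x3 = 7.986, x6 = 0.3222.
Total cost: 0.43·7.986 + 0.73·0.3222 = 3.6692.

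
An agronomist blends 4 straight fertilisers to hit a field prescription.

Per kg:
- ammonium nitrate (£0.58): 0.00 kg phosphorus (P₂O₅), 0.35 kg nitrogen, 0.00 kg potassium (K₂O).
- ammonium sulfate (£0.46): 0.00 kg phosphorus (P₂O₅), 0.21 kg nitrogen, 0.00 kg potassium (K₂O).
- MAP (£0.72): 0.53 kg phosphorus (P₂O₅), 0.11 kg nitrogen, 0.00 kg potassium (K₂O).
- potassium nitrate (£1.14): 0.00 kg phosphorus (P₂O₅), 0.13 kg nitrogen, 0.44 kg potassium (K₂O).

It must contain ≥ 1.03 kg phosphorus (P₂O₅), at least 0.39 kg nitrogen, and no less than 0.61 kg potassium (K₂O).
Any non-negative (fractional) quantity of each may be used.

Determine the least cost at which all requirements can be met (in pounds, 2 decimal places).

Treat it as an LP. Let x1 = kg of ammonium nitrate, x2 = kg of ammonium sulfate, x3 = kg of MAP, x4 = kg of potassium nitrate.
Minimize 0.58x1 + 0.46x2 + 0.72x3 + 1.14x4 with:
  0.53x3 ≥ 1.03   (phosphorus (P₂O₅))
  0.35x1 + 0.21x2 + 0.11x3 + 0.13x4 ≥ 0.39   (nitrogen)
  0.44x4 ≥ 0.61   (potassium (K₂O))
  x1, x2, x3, x4 ≥ 0.
The cheapest feasible vertex uses only MAP, potassium nitrate; ammonium nitrate, ammonium sulfate are not used. The phosphorus (P₂O₅) and potassium (K₂O) requirements are met with equality.
That vertex is x3 = 1.943, x4 = 1.386.
Objective = 0.72·1.943 + 1.14·1.386 = 2.9790.

£2.98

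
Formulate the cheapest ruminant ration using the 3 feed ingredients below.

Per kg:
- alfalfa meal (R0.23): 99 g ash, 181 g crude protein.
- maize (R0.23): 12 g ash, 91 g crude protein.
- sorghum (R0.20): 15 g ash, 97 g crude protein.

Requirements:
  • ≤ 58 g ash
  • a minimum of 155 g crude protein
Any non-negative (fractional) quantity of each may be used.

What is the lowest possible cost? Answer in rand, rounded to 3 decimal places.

R0.251

Set it up as a linear program. Let x1 = kg of alfalfa meal, x2 = kg of maize, x3 = kg of sorghum.
Minimise 0.23x1 + 0.23x2 + 0.2x3 with:
  99x1 + 12x2 + 15x3 ≤ 58   (ash)
  181x1 + 91x2 + 97x3 ≥ 155   (crude protein)
  x1, x2, x3 ≥ 0.
At the optimum only alfalfa meal, sorghum are positive (maize = 0). There the ash and crude protein constraints are tight.
So alfalfa meal = 0.4792 kg, sorghum = 0.7037 kg.
Hence cost = 0.23·0.4792 + 0.2·0.7037 = R0.25096.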